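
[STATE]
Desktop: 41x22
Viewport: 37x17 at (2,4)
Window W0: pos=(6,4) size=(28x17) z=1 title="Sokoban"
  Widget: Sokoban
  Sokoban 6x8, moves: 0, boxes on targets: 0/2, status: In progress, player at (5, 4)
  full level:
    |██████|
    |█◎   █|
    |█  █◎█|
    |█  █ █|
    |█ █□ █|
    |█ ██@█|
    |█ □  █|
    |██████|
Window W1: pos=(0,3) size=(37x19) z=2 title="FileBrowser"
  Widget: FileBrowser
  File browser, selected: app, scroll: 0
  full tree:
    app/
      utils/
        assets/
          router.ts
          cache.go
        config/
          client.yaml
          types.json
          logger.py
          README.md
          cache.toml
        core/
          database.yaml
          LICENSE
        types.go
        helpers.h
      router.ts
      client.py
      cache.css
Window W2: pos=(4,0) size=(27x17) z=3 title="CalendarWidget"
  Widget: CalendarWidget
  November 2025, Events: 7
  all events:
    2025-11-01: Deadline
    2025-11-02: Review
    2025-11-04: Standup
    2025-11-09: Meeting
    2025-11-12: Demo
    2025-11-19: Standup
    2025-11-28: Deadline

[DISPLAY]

Fi┃Mo Tu We Th Fr Sa Su     ┃     ┃  
──┃                1*  2*   ┃─────┨  
 [┃ 3  4*  5  6  7  8  9*   ┃     ┃  
  ┃10 11 12* 13 14 15 16    ┃     ┃  
  ┃17 18 19* 20 21 22 23    ┃     ┃  
  ┃24 25 26 27 28* 29 30    ┃     ┃  
  ┃                         ┃     ┃  
  ┃                         ┃     ┃  
  ┃                         ┃     ┃  
  ┃                         ┃     ┃  
  ┃                         ┃     ┃  
  ┃                         ┃     ┃  
  ┗━━━━━━━━━━━━━━━━━━━━━━━━━┛     ┃  
                                  ┃  
                                  ┃  
                                  ┃  
                                  ┃  


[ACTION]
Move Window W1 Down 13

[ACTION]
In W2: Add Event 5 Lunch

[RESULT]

Fi┃Mo Tu We Th Fr Sa Su     ┃     ┃  
──┃                1*  2*   ┃─────┨  
 [┃ 3  4*  5*  6  7  8  9*  ┃     ┃  
  ┃10 11 12* 13 14 15 16    ┃     ┃  
  ┃17 18 19* 20 21 22 23    ┃     ┃  
  ┃24 25 26 27 28* 29 30    ┃     ┃  
  ┃                         ┃     ┃  
  ┃                         ┃     ┃  
  ┃                         ┃     ┃  
  ┃                         ┃     ┃  
  ┃                         ┃     ┃  
  ┃                         ┃     ┃  
  ┗━━━━━━━━━━━━━━━━━━━━━━━━━┛     ┃  
                                  ┃  
                                  ┃  
                                  ┃  
                                  ┃  


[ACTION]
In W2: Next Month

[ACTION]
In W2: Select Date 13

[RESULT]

Fi┃Mo Tu We Th Fr Sa Su     ┃     ┃  
──┃ 1  2  3  4  5  6  7     ┃─────┨  
 [┃ 8  9 10 11 12 [13] 14   ┃     ┃  
  ┃15 16 17 18 19 20 21     ┃     ┃  
  ┃22 23 24 25 26 27 28     ┃     ┃  
  ┃29 30 31                 ┃     ┃  
  ┃                         ┃     ┃  
  ┃                         ┃     ┃  
  ┃                         ┃     ┃  
  ┃                         ┃     ┃  
  ┃                         ┃     ┃  
  ┃                         ┃     ┃  
  ┗━━━━━━━━━━━━━━━━━━━━━━━━━┛     ┃  
                                  ┃  
                                  ┃  
                                  ┃  
                                  ┃  


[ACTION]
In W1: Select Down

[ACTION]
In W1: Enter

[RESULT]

Fi┃Mo Tu We Th Fr Sa Su     ┃     ┃  
──┃ 1  2  3  4  5  6  7     ┃─────┨  
 [┃ 8  9 10 11 12 [13] 14   ┃     ┃  
 >┃15 16 17 18 19 20 21     ┃     ┃  
  ┃22 23 24 25 26 27 28     ┃     ┃  
  ┃29 30 31                 ┃     ┃  
  ┃                         ┃     ┃  
  ┃                         ┃     ┃  
  ┃                         ┃     ┃  
  ┃                         ┃     ┃  
  ┃                         ┃     ┃  
  ┃                         ┃     ┃  
  ┗━━━━━━━━━━━━━━━━━━━━━━━━━┛     ┃  
                                  ┃  
                                  ┃  
                                  ┃  
                                  ┃  


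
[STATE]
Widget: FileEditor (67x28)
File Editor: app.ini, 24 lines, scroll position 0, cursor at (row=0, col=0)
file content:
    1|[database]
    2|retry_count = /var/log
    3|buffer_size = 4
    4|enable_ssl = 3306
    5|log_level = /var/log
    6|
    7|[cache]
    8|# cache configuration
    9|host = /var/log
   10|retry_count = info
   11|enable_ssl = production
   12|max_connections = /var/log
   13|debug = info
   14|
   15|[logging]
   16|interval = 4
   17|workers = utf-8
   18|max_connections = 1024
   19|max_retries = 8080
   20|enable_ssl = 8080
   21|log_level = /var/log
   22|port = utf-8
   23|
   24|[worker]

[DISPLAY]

█database]                                                        ▲
retry_count = /var/log                                            █
buffer_size = 4                                                   ░
enable_ssl = 3306                                                 ░
log_level = /var/log                                              ░
                                                                  ░
[cache]                                                           ░
# cache configuration                                             ░
host = /var/log                                                   ░
retry_count = info                                                ░
enable_ssl = production                                           ░
max_connections = /var/log                                        ░
debug = info                                                      ░
                                                                  ░
[logging]                                                         ░
interval = 4                                                      ░
workers = utf-8                                                   ░
max_connections = 1024                                            ░
max_retries = 8080                                                ░
enable_ssl = 8080                                                 ░
log_level = /var/log                                              ░
port = utf-8                                                      ░
                                                                  ░
[worker]                                                          ░
                                                                  ░
                                                                  ░
                                                                  ░
                                                                  ▼


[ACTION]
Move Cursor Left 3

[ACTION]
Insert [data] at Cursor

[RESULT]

data█database]                                                    ▲
retry_count = /var/log                                            █
buffer_size = 4                                                   ░
enable_ssl = 3306                                                 ░
log_level = /var/log                                              ░
                                                                  ░
[cache]                                                           ░
# cache configuration                                             ░
host = /var/log                                                   ░
retry_count = info                                                ░
enable_ssl = production                                           ░
max_connections = /var/log                                        ░
debug = info                                                      ░
                                                                  ░
[logging]                                                         ░
interval = 4                                                      ░
workers = utf-8                                                   ░
max_connections = 1024                                            ░
max_retries = 8080                                                ░
enable_ssl = 8080                                                 ░
log_level = /var/log                                              ░
port = utf-8                                                      ░
                                                                  ░
[worker]                                                          ░
                                                                  ░
                                                                  ░
                                                                  ░
                                                                  ▼


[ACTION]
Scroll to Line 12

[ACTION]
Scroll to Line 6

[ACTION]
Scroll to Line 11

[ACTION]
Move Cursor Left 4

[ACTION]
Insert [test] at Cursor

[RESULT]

test█ata[database]                                                ▲
retry_count = /var/log                                            █
buffer_size = 4                                                   ░
enable_ssl = 3306                                                 ░
log_level = /var/log                                              ░
                                                                  ░
[cache]                                                           ░
# cache configuration                                             ░
host = /var/log                                                   ░
retry_count = info                                                ░
enable_ssl = production                                           ░
max_connections = /var/log                                        ░
debug = info                                                      ░
                                                                  ░
[logging]                                                         ░
interval = 4                                                      ░
workers = utf-8                                                   ░
max_connections = 1024                                            ░
max_retries = 8080                                                ░
enable_ssl = 8080                                                 ░
log_level = /var/log                                              ░
port = utf-8                                                      ░
                                                                  ░
[worker]                                                          ░
                                                                  ░
                                                                  ░
                                                                  ░
                                                                  ▼


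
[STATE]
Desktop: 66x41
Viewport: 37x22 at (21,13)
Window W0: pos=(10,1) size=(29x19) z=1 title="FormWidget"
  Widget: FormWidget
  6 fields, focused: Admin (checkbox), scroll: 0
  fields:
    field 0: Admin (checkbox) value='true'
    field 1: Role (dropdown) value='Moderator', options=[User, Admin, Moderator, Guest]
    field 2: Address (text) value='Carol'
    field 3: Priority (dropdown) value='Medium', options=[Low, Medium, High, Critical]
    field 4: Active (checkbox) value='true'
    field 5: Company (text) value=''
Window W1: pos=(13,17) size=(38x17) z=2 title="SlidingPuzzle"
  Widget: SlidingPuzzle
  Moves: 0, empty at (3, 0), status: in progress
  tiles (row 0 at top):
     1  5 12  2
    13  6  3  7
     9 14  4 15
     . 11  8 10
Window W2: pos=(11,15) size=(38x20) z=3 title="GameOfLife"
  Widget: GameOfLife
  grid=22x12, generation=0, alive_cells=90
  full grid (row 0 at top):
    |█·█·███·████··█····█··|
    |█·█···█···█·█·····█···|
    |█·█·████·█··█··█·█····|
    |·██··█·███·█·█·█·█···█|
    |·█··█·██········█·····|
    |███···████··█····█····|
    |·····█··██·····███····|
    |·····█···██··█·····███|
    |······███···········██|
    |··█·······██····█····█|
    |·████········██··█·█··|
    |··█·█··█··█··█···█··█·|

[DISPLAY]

                 ┃                   
                 ┃                   
━━━━━━━━━━━━━━━━━━━━━━━━━━━┓         
fe                         ┃         
───────────────────────────┨━┓       
                           ┃ ┃       
███··█····█··              ┃─┨       
·█·█·····█···              ┃ ┃       
█··█··█·█····              ┃ ┃       
█·█·█·█·█···█              ┃ ┃       
·······█·····              ┃ ┃       
█··█····█····              ┃ ┃       
█·····███····              ┃ ┃       
██··█·····███              ┃ ┃       
···········██              ┃ ┃       
·██····█····█              ┃ ┃       
····██··█·█··              ┃ ┃       
·█··█···█··█·              ┃ ┃       
                           ┃ ┃       
                           ┃ ┃       
                           ┃━┛       
━━━━━━━━━━━━━━━━━━━━━━━━━━━┛         


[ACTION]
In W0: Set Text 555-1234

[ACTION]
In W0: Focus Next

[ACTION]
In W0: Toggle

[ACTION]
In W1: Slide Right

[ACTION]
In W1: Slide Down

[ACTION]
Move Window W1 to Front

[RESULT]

                 ┃                   
                 ┃                   
━━━━━━━━━━━━━━━━━━━━━━━━━━━┓         
fe                         ┃         
━━━━━━━━━━━━━━━━━━━━━━━━━━━━━┓       
gPuzzle                      ┃       
─────────────────────────────┨       
───┬────┬────┐               ┃       
 5 │ 12 │  2 │               ┃       
───┼────┼────┤               ┃       
 6 │  3 │  7 │               ┃       
───┼────┼────┤               ┃       
14 │  4 │ 15 │               ┃       
───┼────┼────┤               ┃       
11 │  8 │ 10 │               ┃       
───┴────┴────┘               ┃       
1                            ┃       
                             ┃       
                             ┃       
                             ┃       
━━━━━━━━━━━━━━━━━━━━━━━━━━━━━┛       
━━━━━━━━━━━━━━━━━━━━━━━━━━━┛         


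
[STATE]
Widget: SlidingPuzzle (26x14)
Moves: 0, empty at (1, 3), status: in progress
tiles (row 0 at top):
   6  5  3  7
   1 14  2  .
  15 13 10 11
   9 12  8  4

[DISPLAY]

┌────┬────┬────┬────┐     
│  6 │  5 │  3 │  7 │     
├────┼────┼────┼────┤     
│  1 │ 14 │  2 │    │     
├────┼────┼────┼────┤     
│ 15 │ 13 │ 10 │ 11 │     
├────┼────┼────┼────┤     
│  9 │ 12 │  8 │  4 │     
└────┴────┴────┴────┘     
Moves: 0                  
                          
                          
                          
                          


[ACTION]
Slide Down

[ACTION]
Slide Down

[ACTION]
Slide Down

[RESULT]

┌────┬────┬────┬────┐     
│  6 │  5 │  3 │    │     
├────┼────┼────┼────┤     
│  1 │ 14 │  2 │  7 │     
├────┼────┼────┼────┤     
│ 15 │ 13 │ 10 │ 11 │     
├────┼────┼────┼────┤     
│  9 │ 12 │  8 │  4 │     
└────┴────┴────┴────┘     
Moves: 1                  
                          
                          
                          
                          


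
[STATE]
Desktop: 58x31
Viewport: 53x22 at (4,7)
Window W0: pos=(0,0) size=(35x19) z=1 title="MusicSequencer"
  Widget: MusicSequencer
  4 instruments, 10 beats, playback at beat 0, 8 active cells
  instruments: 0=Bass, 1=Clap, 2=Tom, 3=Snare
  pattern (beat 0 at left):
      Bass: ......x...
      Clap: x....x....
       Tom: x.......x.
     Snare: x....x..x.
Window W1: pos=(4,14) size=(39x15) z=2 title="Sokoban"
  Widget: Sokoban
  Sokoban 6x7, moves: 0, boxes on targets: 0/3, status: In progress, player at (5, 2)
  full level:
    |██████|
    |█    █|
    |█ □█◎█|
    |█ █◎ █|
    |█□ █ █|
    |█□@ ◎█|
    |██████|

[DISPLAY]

are█····█··█·                 ┃                      
                              ┃                      
                              ┃                      
                              ┃                      
                              ┃                      
                              ┃                      
                              ┃                      
┏━━━━━━━━━━━━━━━━━━━━━━━━━━━━━━━━━━━━━┓              
┃ Sokoban                             ┃              
┠─────────────────────────────────────┨              
┃██████                               ┃              
┃█    █                               ┃              
┃█ □█◎█                               ┃              
┃█ █◎ █                               ┃              
┃█□ █ █                               ┃              
┃█□@ ◎█                               ┃              
┃██████                               ┃              
┃Moves: 0  0/3                        ┃              
┃                                     ┃              
┃                                     ┃              
┃                                     ┃              
┗━━━━━━━━━━━━━━━━━━━━━━━━━━━━━━━━━━━━━┛              


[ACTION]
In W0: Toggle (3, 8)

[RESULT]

are█····█····                 ┃                      
                              ┃                      
                              ┃                      
                              ┃                      
                              ┃                      
                              ┃                      
                              ┃                      
┏━━━━━━━━━━━━━━━━━━━━━━━━━━━━━━━━━━━━━┓              
┃ Sokoban                             ┃              
┠─────────────────────────────────────┨              
┃██████                               ┃              
┃█    █                               ┃              
┃█ □█◎█                               ┃              
┃█ █◎ █                               ┃              
┃█□ █ █                               ┃              
┃█□@ ◎█                               ┃              
┃██████                               ┃              
┃Moves: 0  0/3                        ┃              
┃                                     ┃              
┃                                     ┃              
┃                                     ┃              
┗━━━━━━━━━━━━━━━━━━━━━━━━━━━━━━━━━━━━━┛              


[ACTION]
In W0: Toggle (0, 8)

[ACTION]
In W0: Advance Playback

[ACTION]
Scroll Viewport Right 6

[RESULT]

re█····█····                 ┃                       
                             ┃                       
                             ┃                       
                             ┃                       
                             ┃                       
                             ┃                       
                             ┃                       
━━━━━━━━━━━━━━━━━━━━━━━━━━━━━━━━━━━━━┓               
 Sokoban                             ┃               
─────────────────────────────────────┨               
██████                               ┃               
█    █                               ┃               
█ □█◎█                               ┃               
█ █◎ █                               ┃               
█□ █ █                               ┃               
█□@ ◎█                               ┃               
██████                               ┃               
Moves: 0  0/3                        ┃               
                                     ┃               
                                     ┃               
                                     ┃               
━━━━━━━━━━━━━━━━━━━━━━━━━━━━━━━━━━━━━┛               


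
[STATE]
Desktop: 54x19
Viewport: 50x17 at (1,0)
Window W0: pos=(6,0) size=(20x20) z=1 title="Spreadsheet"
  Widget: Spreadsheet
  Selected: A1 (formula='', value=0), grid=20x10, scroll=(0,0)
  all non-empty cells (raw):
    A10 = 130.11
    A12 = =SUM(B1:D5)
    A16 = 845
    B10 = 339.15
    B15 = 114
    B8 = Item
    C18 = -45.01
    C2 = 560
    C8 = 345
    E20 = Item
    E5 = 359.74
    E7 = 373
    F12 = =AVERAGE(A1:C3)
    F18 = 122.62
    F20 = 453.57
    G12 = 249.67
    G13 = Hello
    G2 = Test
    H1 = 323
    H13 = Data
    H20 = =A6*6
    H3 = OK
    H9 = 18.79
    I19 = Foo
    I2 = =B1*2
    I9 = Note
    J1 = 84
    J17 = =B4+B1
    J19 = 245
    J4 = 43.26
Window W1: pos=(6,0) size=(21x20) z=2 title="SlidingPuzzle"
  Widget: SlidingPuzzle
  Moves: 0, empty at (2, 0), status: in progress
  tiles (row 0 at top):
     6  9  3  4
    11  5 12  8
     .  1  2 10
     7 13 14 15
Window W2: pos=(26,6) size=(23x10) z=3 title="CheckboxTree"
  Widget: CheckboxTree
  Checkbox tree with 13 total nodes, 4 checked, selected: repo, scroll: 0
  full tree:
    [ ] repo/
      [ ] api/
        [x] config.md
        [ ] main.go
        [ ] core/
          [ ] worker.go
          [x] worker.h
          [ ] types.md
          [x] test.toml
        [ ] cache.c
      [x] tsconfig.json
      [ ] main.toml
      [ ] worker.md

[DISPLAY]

     ┏━━━━━━━━━━━━━━━━━━━┓                        
     ┃ SlidingPuzzle     ┃                        
     ┠───────────────────┨                        
     ┃┌────┬────┬────┬───┃                        
     ┃│  6 │  9 │  3 │  4┃                        
     ┃├────┼────┼────┼───┃                        
     ┃│ 11 │  5 │ 12 │  8┏━━━━━━━━━━━━━━━━━━━━━┓  
     ┃├────┼────┼────┼───┃ CheckboxTree        ┃  
     ┃│    │  1 │  2 │ 10┠─────────────────────┨  
     ┃├────┼────┼────┼───┃>[-] repo/           ┃  
     ┃│  7 │ 13 │ 14 │ 15┃   [-] api/          ┃  
     ┃└────┴────┴────┴───┃     [x] config.md   ┃  
     ┃Moves: 0           ┃     [ ] main.go     ┃  
     ┃                   ┃     [-] core/       ┃  
     ┃                   ┃       [ ] worker.go ┃  
     ┃                   ┗━━━━━━━━━━━━━━━━━━━━━┛  
     ┃                   ┃                        


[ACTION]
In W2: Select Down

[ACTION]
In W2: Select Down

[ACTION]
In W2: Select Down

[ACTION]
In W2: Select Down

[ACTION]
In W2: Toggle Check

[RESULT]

     ┏━━━━━━━━━━━━━━━━━━━┓                        
     ┃ SlidingPuzzle     ┃                        
     ┠───────────────────┨                        
     ┃┌────┬────┬────┬───┃                        
     ┃│  6 │  9 │  3 │  4┃                        
     ┃├────┼────┼────┼───┃                        
     ┃│ 11 │  5 │ 12 │  8┏━━━━━━━━━━━━━━━━━━━━━┓  
     ┃├────┼────┼────┼───┃ CheckboxTree        ┃  
     ┃│    │  1 │  2 │ 10┠─────────────────────┨  
     ┃├────┼────┼────┼───┃ [-] repo/           ┃  
     ┃│  7 │ 13 │ 14 │ 15┃   [-] api/          ┃  
     ┃└────┴────┴────┴───┃     [x] config.md   ┃  
     ┃Moves: 0           ┃     [ ] main.go     ┃  
     ┃                   ┃>    [x] core/       ┃  
     ┃                   ┃       [x] worker.go ┃  
     ┃                   ┗━━━━━━━━━━━━━━━━━━━━━┛  
     ┃                   ┃                        


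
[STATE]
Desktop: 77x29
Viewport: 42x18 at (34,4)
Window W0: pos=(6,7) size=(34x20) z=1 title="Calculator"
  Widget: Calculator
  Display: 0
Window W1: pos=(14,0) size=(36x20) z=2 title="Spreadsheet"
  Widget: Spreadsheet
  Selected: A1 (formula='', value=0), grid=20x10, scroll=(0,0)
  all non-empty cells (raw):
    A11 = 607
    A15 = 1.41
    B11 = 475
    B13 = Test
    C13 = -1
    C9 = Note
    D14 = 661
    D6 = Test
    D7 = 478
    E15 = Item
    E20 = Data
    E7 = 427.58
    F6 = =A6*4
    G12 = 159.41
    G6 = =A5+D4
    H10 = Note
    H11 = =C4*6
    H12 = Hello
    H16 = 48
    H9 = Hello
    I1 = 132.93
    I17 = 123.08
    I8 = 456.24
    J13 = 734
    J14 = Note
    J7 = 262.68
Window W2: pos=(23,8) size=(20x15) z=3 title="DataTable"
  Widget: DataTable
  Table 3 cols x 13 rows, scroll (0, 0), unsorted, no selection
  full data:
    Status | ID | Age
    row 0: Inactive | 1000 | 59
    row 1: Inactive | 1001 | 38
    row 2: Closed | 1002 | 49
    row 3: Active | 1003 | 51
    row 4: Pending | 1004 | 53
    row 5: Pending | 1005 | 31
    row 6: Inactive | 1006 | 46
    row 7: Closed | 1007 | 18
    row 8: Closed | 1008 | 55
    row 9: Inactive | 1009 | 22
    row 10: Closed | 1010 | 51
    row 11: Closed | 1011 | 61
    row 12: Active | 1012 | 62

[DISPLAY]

    C       D  ┃                          
---------------┃                          
0       0      ┃                          
0       0      ┃                          
━━━━━━━━┓      ┃                          
        ┃      ┃                          
────────┨      ┃                          
D  │Age ┃Test  ┃                          
───┼─── ┃     4┃                          
000│59  ┃      ┃                          
001│38  ┃      ┃                          
002│49  ┃      ┃                          
003│51  ┃      ┃                          
004│53  ┃      ┃                          
005│31  ┃      ┃                          
006│46  ┃━━━━━━┛                          
007│18  ┃                                 
008│55  ┃                                 


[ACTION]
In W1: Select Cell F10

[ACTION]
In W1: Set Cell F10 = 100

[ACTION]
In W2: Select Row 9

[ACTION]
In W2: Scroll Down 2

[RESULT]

    C       D  ┃                          
---------------┃                          
0       0      ┃                          
0       0      ┃                          
━━━━━━━━┓      ┃                          
        ┃      ┃                          
────────┨      ┃                          
D  │Age ┃Test  ┃                          
───┼─── ┃     4┃                          
002│49  ┃      ┃                          
003│51  ┃      ┃                          
004│53  ┃      ┃                          
005│31  ┃      ┃                          
006│46  ┃      ┃                          
007│18  ┃      ┃                          
008│55  ┃━━━━━━┛                          
009│22  ┃                                 
010│51  ┃                                 


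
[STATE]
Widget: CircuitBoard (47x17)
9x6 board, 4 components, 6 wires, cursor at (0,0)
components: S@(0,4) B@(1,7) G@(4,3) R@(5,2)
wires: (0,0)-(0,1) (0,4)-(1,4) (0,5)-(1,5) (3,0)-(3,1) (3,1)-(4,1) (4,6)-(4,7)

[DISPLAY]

   0 1 2 3 4 5 6 7 8                           
0  [.]─ ·           S   ·                      
                    │   │                      
1                   ·   ·       B              
                                               
2                                              
                                               
3   · ─ ·                                      
        │                                      
4       ·       G           · ─ ·              
                                               
5           R                                  
Cursor: (0,0)                                  
                                               
                                               
                                               
                                               


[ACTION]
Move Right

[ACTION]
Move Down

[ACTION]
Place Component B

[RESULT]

   0 1 2 3 4 5 6 7 8                           
0   · ─ ·           S   ·                      
                    │   │                      
1      [B]          ·   ·       B              
                                               
2                                              
                                               
3   · ─ ·                                      
        │                                      
4       ·       G           · ─ ·              
                                               
5           R                                  
Cursor: (1,1)                                  
                                               
                                               
                                               
                                               


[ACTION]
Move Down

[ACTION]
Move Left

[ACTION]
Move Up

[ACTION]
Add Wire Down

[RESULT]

   0 1 2 3 4 5 6 7 8                           
0   · ─ ·           S   ·                      
                    │   │                      
1  [.]  B           ·   ·       B              
    │                                          
2   ·                                          
                                               
3   · ─ ·                                      
        │                                      
4       ·       G           · ─ ·              
                                               
5           R                                  
Cursor: (1,0)                                  
                                               
                                               
                                               
                                               


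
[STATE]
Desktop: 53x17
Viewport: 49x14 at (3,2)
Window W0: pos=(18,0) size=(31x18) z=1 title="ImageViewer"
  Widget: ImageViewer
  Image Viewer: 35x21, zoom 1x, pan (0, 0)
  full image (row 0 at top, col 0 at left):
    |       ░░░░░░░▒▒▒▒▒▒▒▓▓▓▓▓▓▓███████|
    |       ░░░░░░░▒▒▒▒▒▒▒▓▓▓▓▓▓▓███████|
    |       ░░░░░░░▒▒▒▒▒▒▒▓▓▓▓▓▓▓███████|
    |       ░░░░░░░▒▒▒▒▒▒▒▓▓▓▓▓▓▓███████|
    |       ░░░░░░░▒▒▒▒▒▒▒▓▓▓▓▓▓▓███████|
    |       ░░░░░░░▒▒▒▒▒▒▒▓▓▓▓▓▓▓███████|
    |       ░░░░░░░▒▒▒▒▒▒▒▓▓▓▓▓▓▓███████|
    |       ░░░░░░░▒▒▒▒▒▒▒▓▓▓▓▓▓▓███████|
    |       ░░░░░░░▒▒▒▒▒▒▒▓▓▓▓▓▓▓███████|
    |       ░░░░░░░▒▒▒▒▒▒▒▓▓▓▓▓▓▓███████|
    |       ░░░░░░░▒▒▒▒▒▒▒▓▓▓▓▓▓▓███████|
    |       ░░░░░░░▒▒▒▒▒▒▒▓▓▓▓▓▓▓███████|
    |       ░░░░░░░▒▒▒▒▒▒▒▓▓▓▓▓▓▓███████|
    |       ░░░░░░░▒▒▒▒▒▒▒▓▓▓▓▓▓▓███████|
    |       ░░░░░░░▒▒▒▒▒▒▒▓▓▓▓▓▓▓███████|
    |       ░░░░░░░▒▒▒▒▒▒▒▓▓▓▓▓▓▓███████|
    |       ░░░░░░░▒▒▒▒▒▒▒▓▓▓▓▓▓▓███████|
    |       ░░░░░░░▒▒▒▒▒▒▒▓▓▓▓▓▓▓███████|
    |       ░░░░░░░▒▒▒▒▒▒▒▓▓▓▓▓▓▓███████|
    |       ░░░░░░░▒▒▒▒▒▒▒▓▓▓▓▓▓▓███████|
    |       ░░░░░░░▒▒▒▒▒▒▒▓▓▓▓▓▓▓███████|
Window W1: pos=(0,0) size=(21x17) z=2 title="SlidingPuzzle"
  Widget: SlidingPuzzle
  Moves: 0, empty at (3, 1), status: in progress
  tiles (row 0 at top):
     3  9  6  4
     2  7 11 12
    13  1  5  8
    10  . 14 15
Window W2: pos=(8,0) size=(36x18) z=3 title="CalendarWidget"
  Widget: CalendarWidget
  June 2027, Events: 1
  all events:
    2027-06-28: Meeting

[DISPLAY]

─────┠──────────────────────────────────┨────┨   
───┬─┃            June 2027             ┃▓▓▓█┃   
 3 │ ┃Mo Tu We Th Fr Sa Su              ┃▓▓▓█┃   
───┼─┃    1  2  3  4  5  6              ┃▓▓▓█┃   
 2 │ ┃ 7  8  9 10 11 12 13              ┃▓▓▓█┃   
───┼─┃14 15 16 17 18 19 20              ┃▓▓▓█┃   
13 │ ┃21 22 23 24 25 26 27              ┃▓▓▓█┃   
───┼─┃28* 29 30                         ┃▓▓▓█┃   
10 │ ┃                                  ┃▓▓▓█┃   
───┴─┃                                  ┃▓▓▓█┃   
ves: ┃                                  ┃▓▓▓█┃   
     ┃                                  ┃▓▓▓█┃   
     ┃                                  ┃▓▓▓█┃   
     ┃                                  ┃▓▓▓█┃   


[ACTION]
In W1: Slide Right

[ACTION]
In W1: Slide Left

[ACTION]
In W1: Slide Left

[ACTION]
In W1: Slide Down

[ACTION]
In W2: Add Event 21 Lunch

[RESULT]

─────┠──────────────────────────────────┨────┨   
───┬─┃            June 2027             ┃▓▓▓█┃   
 3 │ ┃Mo Tu We Th Fr Sa Su              ┃▓▓▓█┃   
───┼─┃    1  2  3  4  5  6              ┃▓▓▓█┃   
 2 │ ┃ 7  8  9 10 11 12 13              ┃▓▓▓█┃   
───┼─┃14 15 16 17 18 19 20              ┃▓▓▓█┃   
13 │ ┃21* 22 23 24 25 26 27             ┃▓▓▓█┃   
───┼─┃28* 29 30                         ┃▓▓▓█┃   
10 │ ┃                                  ┃▓▓▓█┃   
───┴─┃                                  ┃▓▓▓█┃   
ves: ┃                                  ┃▓▓▓█┃   
     ┃                                  ┃▓▓▓█┃   
     ┃                                  ┃▓▓▓█┃   
     ┃                                  ┃▓▓▓█┃   


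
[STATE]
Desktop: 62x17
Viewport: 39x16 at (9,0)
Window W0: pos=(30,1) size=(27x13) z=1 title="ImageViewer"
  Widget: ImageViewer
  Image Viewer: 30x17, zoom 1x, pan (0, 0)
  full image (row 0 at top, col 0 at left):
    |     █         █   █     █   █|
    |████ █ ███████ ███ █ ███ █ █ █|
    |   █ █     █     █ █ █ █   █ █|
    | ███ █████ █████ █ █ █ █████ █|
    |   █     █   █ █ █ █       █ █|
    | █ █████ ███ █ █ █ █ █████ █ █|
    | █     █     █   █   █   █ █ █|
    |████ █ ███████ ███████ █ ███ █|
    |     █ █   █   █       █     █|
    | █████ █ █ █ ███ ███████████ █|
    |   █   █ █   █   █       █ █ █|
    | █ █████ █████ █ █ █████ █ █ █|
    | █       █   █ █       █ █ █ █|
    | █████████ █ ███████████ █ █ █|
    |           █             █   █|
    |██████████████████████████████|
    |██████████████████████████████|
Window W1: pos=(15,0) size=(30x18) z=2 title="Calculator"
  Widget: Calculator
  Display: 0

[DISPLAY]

      ┏━━━━━━━━━━━━━━━━━━━━━━━━━━━━┓   
      ┃ Calculator                 ┃━━━
      ┠────────────────────────────┨   
      ┃                           0┃───
      ┃┌───┬───┬───┬───┐           ┃ █ 
      ┃│ 7 │ 8 │ 9 │ ÷ │           ┃ ██
      ┃├───┼───┼───┼───┤           ┃   
      ┃│ 4 │ 5 │ 6 │ × │           ┃██ 
      ┃├───┼───┼───┼───┤           ┃ █ 
      ┃│ 1 │ 2 │ 3 │ - │           ┃ █ 
      ┃├───┼───┼───┼───┤           ┃   
      ┃│ 0 │ . │ = │ + │           ┃ ██
      ┃├───┼───┼───┼───┤           ┃ █ 
      ┃│ C │ MC│ MR│ M+│           ┃━━━
      ┃└───┴───┴───┴───┘           ┃   
      ┃                            ┃   


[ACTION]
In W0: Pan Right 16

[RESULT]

      ┏━━━━━━━━━━━━━━━━━━━━━━━━━━━━┓   
      ┃ Calculator                 ┃━━━
      ┠────────────────────────────┨   
      ┃                           0┃───
      ┃┌───┬───┬───┬───┐           ┃   
      ┃│ 7 │ 8 │ 9 │ ÷ │           ┃   
      ┃├───┼───┼───┼───┤           ┃   
      ┃│ 4 │ 5 │ 6 │ × │           ┃   
      ┃├───┼───┼───┼───┤           ┃   
      ┃│ 1 │ 2 │ 3 │ - │           ┃   
      ┃├───┼───┼───┼───┤           ┃   
      ┃│ 0 │ . │ = │ + │           ┃   
      ┃├───┼───┼───┼───┤           ┃   
      ┃│ C │ MC│ MR│ M+│           ┃━━━
      ┃└───┴───┴───┴───┘           ┃   
      ┃                            ┃   


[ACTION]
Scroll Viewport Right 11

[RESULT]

━━━━━━━━━━━━━━━━━━━━━━━━┓              
culator                 ┃━━━━━━━━━━━┓  
────────────────────────┨           ┃  
                       0┃───────────┨  
┬───┬───┬───┐           ┃           ┃  
│ 8 │ 9 │ ÷ │           ┃           ┃  
┼───┼───┼───┤           ┃           ┃  
│ 5 │ 6 │ × │           ┃           ┃  
┼───┼───┼───┤           ┃           ┃  
│ 2 │ 3 │ - │           ┃           ┃  
┼───┼───┼───┤           ┃           ┃  
│ . │ = │ + │           ┃           ┃  
┼───┼───┼───┤           ┃           ┃  
│ MC│ MR│ M+│           ┃━━━━━━━━━━━┛  
┴───┴───┴───┘           ┃              
                        ┃              


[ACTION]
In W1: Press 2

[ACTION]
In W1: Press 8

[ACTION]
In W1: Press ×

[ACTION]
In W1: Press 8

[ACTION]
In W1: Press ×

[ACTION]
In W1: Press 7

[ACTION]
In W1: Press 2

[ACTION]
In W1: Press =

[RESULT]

━━━━━━━━━━━━━━━━━━━━━━━━┓              
culator                 ┃━━━━━━━━━━━┓  
────────────────────────┨           ┃  
                   16128┃───────────┨  
┬───┬───┬───┐           ┃           ┃  
│ 8 │ 9 │ ÷ │           ┃           ┃  
┼───┼───┼───┤           ┃           ┃  
│ 5 │ 6 │ × │           ┃           ┃  
┼───┼───┼───┤           ┃           ┃  
│ 2 │ 3 │ - │           ┃           ┃  
┼───┼───┼───┤           ┃           ┃  
│ . │ = │ + │           ┃           ┃  
┼───┼───┼───┤           ┃           ┃  
│ MC│ MR│ M+│           ┃━━━━━━━━━━━┛  
┴───┴───┴───┘           ┃              
                        ┃              
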